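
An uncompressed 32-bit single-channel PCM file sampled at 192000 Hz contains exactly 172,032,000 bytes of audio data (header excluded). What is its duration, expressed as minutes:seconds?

3:44

Byte rate = 192,000 × 4 × 1 = 768,000 bytes/s.
Duration = 172,032,000 / 768,000 = 224 s.
224 s = 3:44.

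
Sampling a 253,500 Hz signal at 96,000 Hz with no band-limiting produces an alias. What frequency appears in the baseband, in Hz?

Nyquist = 96,000/2 = 48,000 Hz; 253,500 Hz exceeds it.
Alias = |253,500 − 3×96,000| = |253,500 − 288,000| = 34,500 Hz.

34,500 Hz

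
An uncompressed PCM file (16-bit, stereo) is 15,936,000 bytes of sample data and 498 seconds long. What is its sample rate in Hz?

Bytes = sample_rate × seconds × bytes_per_sample × channels.
sample_rate = 15,936,000 / (498 × 2 × 2) = 15,936,000 / 1,992 = 8,000 Hz.

8,000 Hz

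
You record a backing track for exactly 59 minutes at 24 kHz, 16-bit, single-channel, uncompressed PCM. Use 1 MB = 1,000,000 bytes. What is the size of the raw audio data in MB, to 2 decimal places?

Duration = exactly 59 minutes = 3,540 s.
Bytes = 24,000 samples/s × 3,540 s × 2 bytes/sample × 1 ch = 169,920,000 bytes.
169,920,000 / 1,000,000 = 169.92 MB.

169.92 MB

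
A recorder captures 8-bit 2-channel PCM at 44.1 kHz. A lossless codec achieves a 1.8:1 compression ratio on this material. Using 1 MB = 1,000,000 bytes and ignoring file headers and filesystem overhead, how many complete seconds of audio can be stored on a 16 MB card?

Uncompressed byte rate = 44,100 × 1 × 2 = 88,200 bytes/s.
After 1.8:1 compression, effective rate ≈ 49000 bytes/s.
Capacity = 16 × 1,000,000 = 16,000,000 bytes.
16,000,000 / effective rate ≈ 326.53 s → 326 seconds.

326 seconds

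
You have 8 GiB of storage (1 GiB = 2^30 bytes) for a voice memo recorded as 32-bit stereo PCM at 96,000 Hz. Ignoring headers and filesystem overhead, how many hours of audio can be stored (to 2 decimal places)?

Uncompressed byte rate = 96,000 × 4 × 2 = 768,000 bytes/s.
Capacity = 8 × 1,073,741,824 = 8,589,934,592 bytes.
8,589,934,592 / 768,000 ≈ 11184.81 s → 3.11 hours.

3.11 hours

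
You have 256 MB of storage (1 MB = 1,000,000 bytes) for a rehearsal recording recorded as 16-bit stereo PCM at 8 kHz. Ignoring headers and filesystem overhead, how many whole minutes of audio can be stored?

Uncompressed byte rate = 8,000 × 2 × 2 = 32,000 bytes/s.
Capacity = 256 × 1,000,000 = 256,000,000 bytes.
256,000,000 / 32,000 ≈ 8000 s → 133 minutes.

133 minutes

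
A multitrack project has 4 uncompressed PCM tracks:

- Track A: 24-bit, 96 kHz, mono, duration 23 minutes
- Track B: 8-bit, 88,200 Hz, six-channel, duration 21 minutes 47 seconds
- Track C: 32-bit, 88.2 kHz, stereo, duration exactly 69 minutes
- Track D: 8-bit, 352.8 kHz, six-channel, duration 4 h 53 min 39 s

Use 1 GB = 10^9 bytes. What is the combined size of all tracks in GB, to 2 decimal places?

Track A: 23 minutes = 1,380 s; 96,000 × 1,380 × 3 × 1 = 397,440,000 bytes.
Track B: 21 minutes 47 seconds = 1,307 s; 88,200 × 1,307 × 1 × 6 = 691,664,400 bytes.
Track C: exactly 69 minutes = 4,140 s; 88,200 × 4,140 × 4 × 2 = 2,921,184,000 bytes.
Track D: 4 h 53 min 39 s = 17,619 s; 352,800 × 17,619 × 1 × 6 = 37,295,899,200 bytes.
Total = 41,306,187,600 bytes = 41.31 GB.

41.31 GB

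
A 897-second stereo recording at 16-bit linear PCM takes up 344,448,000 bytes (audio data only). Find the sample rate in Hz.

Bytes = sample_rate × seconds × bytes_per_sample × channels.
sample_rate = 344,448,000 / (897 × 2 × 2) = 344,448,000 / 3,588 = 96,000 Hz.

96,000 Hz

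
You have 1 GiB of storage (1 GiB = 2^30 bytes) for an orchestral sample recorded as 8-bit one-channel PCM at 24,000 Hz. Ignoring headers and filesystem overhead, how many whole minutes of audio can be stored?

745 minutes

Uncompressed byte rate = 24,000 × 1 × 1 = 24,000 bytes/s.
Capacity = 1 × 1,073,741,824 = 1,073,741,824 bytes.
1,073,741,824 / 24,000 ≈ 44739.24 s → 745 minutes.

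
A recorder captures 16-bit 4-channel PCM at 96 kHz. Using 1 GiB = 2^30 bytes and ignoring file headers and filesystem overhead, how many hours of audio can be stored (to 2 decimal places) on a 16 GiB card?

6.21 hours

Uncompressed byte rate = 96,000 × 2 × 4 = 768,000 bytes/s.
Capacity = 16 × 1,073,741,824 = 17,179,869,184 bytes.
17,179,869,184 / 768,000 ≈ 22369.62 s → 6.21 hours.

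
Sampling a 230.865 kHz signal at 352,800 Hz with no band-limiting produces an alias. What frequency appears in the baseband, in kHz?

Nyquist = 352,800/2 = 176,400 Hz; 230,865 Hz exceeds it.
Alias = |230,865 − 1×352,800| = |230,865 − 352,800| = 121,935 Hz = 121.935 kHz.

121.935 kHz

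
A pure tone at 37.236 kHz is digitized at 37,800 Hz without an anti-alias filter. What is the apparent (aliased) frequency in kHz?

Nyquist = 37,800/2 = 18,900 Hz; 37,236 Hz exceeds it.
Alias = |37,236 − 1×37,800| = |37,236 − 37,800| = 564 Hz = 0.564 kHz.

0.564 kHz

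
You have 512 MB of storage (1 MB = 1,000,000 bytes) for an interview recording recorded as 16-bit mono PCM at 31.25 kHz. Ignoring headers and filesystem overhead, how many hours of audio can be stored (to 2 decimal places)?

Uncompressed byte rate = 31,250 × 2 × 1 = 62,500 bytes/s.
Capacity = 512 × 1,000,000 = 512,000,000 bytes.
512,000,000 / 62,500 ≈ 8192 s → 2.28 hours.

2.28 hours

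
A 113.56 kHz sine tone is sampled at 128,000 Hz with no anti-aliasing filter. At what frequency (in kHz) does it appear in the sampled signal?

14.44 kHz

Nyquist = 128,000/2 = 64,000 Hz; 113,560 Hz exceeds it.
Alias = |113,560 − 1×128,000| = |113,560 − 128,000| = 14,440 Hz = 14.44 kHz.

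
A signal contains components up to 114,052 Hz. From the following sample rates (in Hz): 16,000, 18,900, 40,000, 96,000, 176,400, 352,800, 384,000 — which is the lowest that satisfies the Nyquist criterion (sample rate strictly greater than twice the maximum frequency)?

Need sample rate > 2 × 114,052 = 228,104 Hz.
Lowest listed rate above 228,104 Hz is 352,800 Hz.

352,800 Hz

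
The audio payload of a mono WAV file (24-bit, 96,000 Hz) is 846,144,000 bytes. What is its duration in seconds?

2,938 seconds

Byte rate = 96,000 × 3 × 1 = 288,000 bytes/s.
Duration = 846,144,000 / 288,000 = 2,938 s.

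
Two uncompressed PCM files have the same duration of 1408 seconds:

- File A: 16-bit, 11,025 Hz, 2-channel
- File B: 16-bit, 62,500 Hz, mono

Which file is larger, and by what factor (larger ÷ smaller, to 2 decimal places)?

File B, by a factor of 2.83

File A: 11,025 × 2 × 2 = 44,100 bytes/s.
File B: 62,500 × 2 × 1 = 125,000 bytes/s.
File B is larger; ratio = 176,000,000 / 62,092,800 = 2.83.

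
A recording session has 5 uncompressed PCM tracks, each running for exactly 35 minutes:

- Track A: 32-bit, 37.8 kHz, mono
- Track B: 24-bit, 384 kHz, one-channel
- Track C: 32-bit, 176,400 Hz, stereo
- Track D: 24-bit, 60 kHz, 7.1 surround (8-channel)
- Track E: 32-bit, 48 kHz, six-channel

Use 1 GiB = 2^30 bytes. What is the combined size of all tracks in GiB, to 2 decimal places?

10.38 GiB

exactly 35 minutes = 2,100 s.
Track A: 37,800 × 2,100 × 4 × 1 = 317,520,000 bytes.
Track B: 384,000 × 2,100 × 3 × 1 = 2,419,200,000 bytes.
Track C: 176,400 × 2,100 × 4 × 2 = 2,963,520,000 bytes.
Track D: 60,000 × 2,100 × 3 × 8 = 3,024,000,000 bytes.
Track E: 48,000 × 2,100 × 4 × 6 = 2,419,200,000 bytes.
Total = 11,143,440,000 bytes = 10.38 GiB.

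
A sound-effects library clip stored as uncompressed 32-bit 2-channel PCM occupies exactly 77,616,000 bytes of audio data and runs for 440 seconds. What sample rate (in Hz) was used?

22,050 Hz

Bytes = sample_rate × seconds × bytes_per_sample × channels.
sample_rate = 77,616,000 / (440 × 4 × 2) = 77,616,000 / 3,520 = 22,050 Hz.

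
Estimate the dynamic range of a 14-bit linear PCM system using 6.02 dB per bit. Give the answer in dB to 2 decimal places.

14 × 6.02 = 84.28 dB.

84.28 dB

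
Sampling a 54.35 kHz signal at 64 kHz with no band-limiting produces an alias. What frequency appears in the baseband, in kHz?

Nyquist = 64,000/2 = 32,000 Hz; 54,350 Hz exceeds it.
Alias = |54,350 − 1×64,000| = |54,350 − 64,000| = 9,650 Hz = 9.65 kHz.

9.65 kHz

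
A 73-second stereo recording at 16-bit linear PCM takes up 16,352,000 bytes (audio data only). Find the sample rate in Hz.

56,000 Hz

Bytes = sample_rate × seconds × bytes_per_sample × channels.
sample_rate = 16,352,000 / (73 × 2 × 2) = 16,352,000 / 292 = 56,000 Hz.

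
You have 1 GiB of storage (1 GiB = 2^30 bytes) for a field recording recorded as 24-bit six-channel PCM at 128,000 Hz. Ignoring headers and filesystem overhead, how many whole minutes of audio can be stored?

Uncompressed byte rate = 128,000 × 3 × 6 = 2,304,000 bytes/s.
Capacity = 1 × 1,073,741,824 = 1,073,741,824 bytes.
1,073,741,824 / 2,304,000 ≈ 466.03 s → 7 minutes.

7 minutes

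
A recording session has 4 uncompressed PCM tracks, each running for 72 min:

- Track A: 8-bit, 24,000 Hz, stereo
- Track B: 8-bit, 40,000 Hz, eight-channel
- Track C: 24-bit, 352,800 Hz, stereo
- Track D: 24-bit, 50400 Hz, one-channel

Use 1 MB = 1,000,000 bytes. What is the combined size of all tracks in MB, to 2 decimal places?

11387.52 MB

72 min = 4,320 s.
Track A: 24,000 × 4,320 × 1 × 2 = 207,360,000 bytes.
Track B: 40,000 × 4,320 × 1 × 8 = 1,382,400,000 bytes.
Track C: 352,800 × 4,320 × 3 × 2 = 9,144,576,000 bytes.
Track D: 50,400 × 4,320 × 3 × 1 = 653,184,000 bytes.
Total = 11,387,520,000 bytes = 11387.52 MB.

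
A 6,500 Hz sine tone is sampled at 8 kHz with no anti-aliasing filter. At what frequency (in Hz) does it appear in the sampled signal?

Nyquist = 8,000/2 = 4,000 Hz; 6,500 Hz exceeds it.
Alias = |6,500 − 1×8,000| = |6,500 − 8,000| = 1,500 Hz.

1,500 Hz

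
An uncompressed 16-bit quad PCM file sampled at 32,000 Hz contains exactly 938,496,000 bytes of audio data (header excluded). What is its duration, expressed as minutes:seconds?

Byte rate = 32,000 × 2 × 4 = 256,000 bytes/s.
Duration = 938,496,000 / 256,000 = 3,666 s.
3,666 s = 61:06.

61:06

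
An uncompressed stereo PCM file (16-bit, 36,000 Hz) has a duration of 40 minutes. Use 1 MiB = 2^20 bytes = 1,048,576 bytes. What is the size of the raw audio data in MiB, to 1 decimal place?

329.6 MiB

Duration = 40 minutes = 2,400 s.
Bytes = 36,000 samples/s × 2,400 s × 2 bytes/sample × 2 ch = 345,600,000 bytes.
345,600,000 / 1,048,576 = 329.6 MiB.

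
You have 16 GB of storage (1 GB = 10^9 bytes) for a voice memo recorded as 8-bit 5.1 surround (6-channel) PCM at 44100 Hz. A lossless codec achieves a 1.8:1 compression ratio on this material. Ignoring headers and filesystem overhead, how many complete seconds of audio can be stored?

Uncompressed byte rate = 44,100 × 1 × 6 = 264,600 bytes/s.
After 1.8:1 compression, effective rate ≈ 147000 bytes/s.
Capacity = 16 × 1,000,000,000 = 16,000,000,000 bytes.
16,000,000,000 / effective rate ≈ 108843.54 s → 108,843 seconds.

108,843 seconds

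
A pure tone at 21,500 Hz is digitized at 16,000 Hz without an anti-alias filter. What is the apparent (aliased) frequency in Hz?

Nyquist = 16,000/2 = 8,000 Hz; 21,500 Hz exceeds it.
Alias = |21,500 − 1×16,000| = |21,500 − 16,000| = 5,500 Hz.

5,500 Hz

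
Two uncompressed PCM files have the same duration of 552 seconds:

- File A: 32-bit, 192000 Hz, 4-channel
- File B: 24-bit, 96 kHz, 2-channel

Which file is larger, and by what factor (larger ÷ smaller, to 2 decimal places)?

File A, by a factor of 5.33

File A: 192,000 × 4 × 4 = 3,072,000 bytes/s.
File B: 96,000 × 3 × 2 = 576,000 bytes/s.
File A is larger; ratio = 1,695,744,000 / 317,952,000 = 5.33.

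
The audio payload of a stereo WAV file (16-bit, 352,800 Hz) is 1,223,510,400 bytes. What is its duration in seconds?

867 seconds

Byte rate = 352,800 × 2 × 2 = 1,411,200 bytes/s.
Duration = 1,223,510,400 / 1,411,200 = 867 s.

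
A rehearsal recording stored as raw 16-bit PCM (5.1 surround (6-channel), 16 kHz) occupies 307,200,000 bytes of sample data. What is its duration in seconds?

1,600 seconds

Byte rate = 16,000 × 2 × 6 = 192,000 bytes/s.
Duration = 307,200,000 / 192,000 = 1,600 s.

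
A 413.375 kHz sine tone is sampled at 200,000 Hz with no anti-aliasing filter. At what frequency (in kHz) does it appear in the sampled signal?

Nyquist = 200,000/2 = 100,000 Hz; 413,375 Hz exceeds it.
Alias = |413,375 − 2×200,000| = |413,375 − 400,000| = 13,375 Hz = 13.375 kHz.

13.375 kHz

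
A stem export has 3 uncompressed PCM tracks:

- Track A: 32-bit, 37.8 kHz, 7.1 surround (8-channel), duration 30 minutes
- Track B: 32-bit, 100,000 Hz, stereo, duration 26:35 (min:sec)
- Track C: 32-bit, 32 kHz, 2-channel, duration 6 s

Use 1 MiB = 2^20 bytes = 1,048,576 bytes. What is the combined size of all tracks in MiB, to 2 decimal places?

3294.77 MiB

Track A: 30 minutes = 1,800 s; 37,800 × 1,800 × 4 × 8 = 2,177,280,000 bytes.
Track B: 26:35 (min:sec) = 1,595 s; 100,000 × 1,595 × 4 × 2 = 1,276,000,000 bytes.
Track C: 32,000 × 6 × 4 × 2 = 1,536,000 bytes.
Total = 3,454,816,000 bytes = 3294.77 MiB.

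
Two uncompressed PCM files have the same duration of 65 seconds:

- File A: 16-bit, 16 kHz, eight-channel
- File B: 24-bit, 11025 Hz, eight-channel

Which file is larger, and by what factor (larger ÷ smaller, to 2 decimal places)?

File B, by a factor of 1.03

File A: 16,000 × 2 × 8 = 256,000 bytes/s.
File B: 11,025 × 3 × 8 = 264,600 bytes/s.
File B is larger; ratio = 17,199,000 / 16,640,000 = 1.03.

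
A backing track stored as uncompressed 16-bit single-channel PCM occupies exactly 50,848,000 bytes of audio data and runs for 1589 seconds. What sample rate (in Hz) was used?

16,000 Hz

Bytes = sample_rate × seconds × bytes_per_sample × channels.
sample_rate = 50,848,000 / (1,589 × 2 × 1) = 50,848,000 / 3,178 = 16,000 Hz.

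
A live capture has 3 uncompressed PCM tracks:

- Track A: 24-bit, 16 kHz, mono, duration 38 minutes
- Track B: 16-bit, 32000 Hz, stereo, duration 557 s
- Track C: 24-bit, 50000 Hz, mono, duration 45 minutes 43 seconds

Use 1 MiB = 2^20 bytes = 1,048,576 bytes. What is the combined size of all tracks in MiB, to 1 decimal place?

564.8 MiB

Track A: 38 minutes = 2,280 s; 16,000 × 2,280 × 3 × 1 = 109,440,000 bytes.
Track B: 32,000 × 557 × 2 × 2 = 71,296,000 bytes.
Track C: 45 minutes 43 seconds = 2,743 s; 50,000 × 2,743 × 3 × 1 = 411,450,000 bytes.
Total = 592,186,000 bytes = 564.8 MiB.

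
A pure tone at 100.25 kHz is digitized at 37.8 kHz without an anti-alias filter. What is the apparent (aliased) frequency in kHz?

Nyquist = 37,800/2 = 18,900 Hz; 100,250 Hz exceeds it.
Alias = |100,250 − 3×37,800| = |100,250 − 113,400| = 13,150 Hz = 13.15 kHz.

13.15 kHz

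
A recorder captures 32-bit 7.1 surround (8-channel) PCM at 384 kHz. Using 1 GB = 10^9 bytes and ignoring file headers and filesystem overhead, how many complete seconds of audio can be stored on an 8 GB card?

651 seconds

Uncompressed byte rate = 384,000 × 4 × 8 = 12,288,000 bytes/s.
Capacity = 8 × 1,000,000,000 = 8,000,000,000 bytes.
8,000,000,000 / 12,288,000 ≈ 651.04 s → 651 seconds.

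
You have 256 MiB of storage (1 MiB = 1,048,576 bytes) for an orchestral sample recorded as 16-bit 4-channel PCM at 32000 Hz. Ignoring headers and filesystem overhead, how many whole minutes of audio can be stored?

Uncompressed byte rate = 32,000 × 2 × 4 = 256,000 bytes/s.
Capacity = 256 × 1,048,576 = 268,435,456 bytes.
268,435,456 / 256,000 ≈ 1048.58 s → 17 minutes.

17 minutes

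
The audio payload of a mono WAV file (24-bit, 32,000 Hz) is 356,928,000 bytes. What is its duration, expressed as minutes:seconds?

61:58

Byte rate = 32,000 × 3 × 1 = 96,000 bytes/s.
Duration = 356,928,000 / 96,000 = 3,718 s.
3,718 s = 61:58.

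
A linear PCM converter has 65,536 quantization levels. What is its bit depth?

log2(65,536) = 16.

16 bits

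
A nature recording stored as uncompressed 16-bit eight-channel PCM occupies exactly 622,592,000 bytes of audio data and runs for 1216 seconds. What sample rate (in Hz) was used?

Bytes = sample_rate × seconds × bytes_per_sample × channels.
sample_rate = 622,592,000 / (1,216 × 2 × 8) = 622,592,000 / 19,456 = 32,000 Hz.

32,000 Hz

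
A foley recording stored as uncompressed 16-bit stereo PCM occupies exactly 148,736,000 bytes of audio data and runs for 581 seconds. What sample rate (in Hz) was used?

64,000 Hz

Bytes = sample_rate × seconds × bytes_per_sample × channels.
sample_rate = 148,736,000 / (581 × 2 × 2) = 148,736,000 / 2,324 = 64,000 Hz.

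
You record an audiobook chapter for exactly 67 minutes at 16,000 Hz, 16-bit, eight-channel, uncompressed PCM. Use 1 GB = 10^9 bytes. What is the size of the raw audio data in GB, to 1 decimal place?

1.0 GB

Duration = exactly 67 minutes = 4,020 s.
Bytes = 16,000 samples/s × 4,020 s × 2 bytes/sample × 8 ch = 1,029,120,000 bytes.
1,029,120,000 / 1,000,000,000 = 1.0 GB.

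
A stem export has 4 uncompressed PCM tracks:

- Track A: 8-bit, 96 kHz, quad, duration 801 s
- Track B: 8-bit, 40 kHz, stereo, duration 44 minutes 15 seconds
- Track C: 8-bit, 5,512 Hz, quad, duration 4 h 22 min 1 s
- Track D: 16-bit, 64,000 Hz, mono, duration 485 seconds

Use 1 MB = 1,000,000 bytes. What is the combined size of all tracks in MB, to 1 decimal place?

928.7 MB

Track A: 96,000 × 801 × 1 × 4 = 307,584,000 bytes.
Track B: 44 minutes 15 seconds = 2,655 s; 40,000 × 2,655 × 1 × 2 = 212,400,000 bytes.
Track C: 4 h 22 min 1 s = 15,721 s; 5,512 × 15,721 × 1 × 4 = 346,616,608 bytes.
Track D: 64,000 × 485 × 2 × 1 = 62,080,000 bytes.
Total = 928,680,608 bytes = 928.7 MB.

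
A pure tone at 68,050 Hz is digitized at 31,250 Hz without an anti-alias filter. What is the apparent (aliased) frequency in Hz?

Nyquist = 31,250/2 = 15,625 Hz; 68,050 Hz exceeds it.
Alias = |68,050 − 2×31,250| = |68,050 − 62,500| = 5,550 Hz.

5,550 Hz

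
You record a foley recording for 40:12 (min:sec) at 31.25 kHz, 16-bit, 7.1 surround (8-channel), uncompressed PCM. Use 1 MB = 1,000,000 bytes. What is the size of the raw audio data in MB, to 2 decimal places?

1206.00 MB

Duration = 40:12 (min:sec) = 2,412 s.
Bytes = 31,250 samples/s × 2,412 s × 2 bytes/sample × 8 ch = 1,206,000,000 bytes.
1,206,000,000 / 1,000,000 = 1206.00 MB.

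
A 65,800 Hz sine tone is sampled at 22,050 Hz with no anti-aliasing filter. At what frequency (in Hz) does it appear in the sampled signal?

Nyquist = 22,050/2 = 11,025 Hz; 65,800 Hz exceeds it.
Alias = |65,800 − 3×22,050| = |65,800 − 66,150| = 350 Hz.

350 Hz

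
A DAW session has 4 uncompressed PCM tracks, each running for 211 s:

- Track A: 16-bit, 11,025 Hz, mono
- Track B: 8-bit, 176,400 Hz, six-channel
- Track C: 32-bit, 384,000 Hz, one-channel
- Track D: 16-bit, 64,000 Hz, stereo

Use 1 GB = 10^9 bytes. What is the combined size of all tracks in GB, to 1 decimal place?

Track A: 11,025 × 211 × 2 × 1 = 4,652,550 bytes.
Track B: 176,400 × 211 × 1 × 6 = 223,322,400 bytes.
Track C: 384,000 × 211 × 4 × 1 = 324,096,000 bytes.
Track D: 64,000 × 211 × 2 × 2 = 54,016,000 bytes.
Total = 606,086,950 bytes = 0.6 GB.

0.6 GB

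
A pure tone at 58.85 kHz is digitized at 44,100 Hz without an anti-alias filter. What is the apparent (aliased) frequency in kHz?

Nyquist = 44,100/2 = 22,050 Hz; 58,850 Hz exceeds it.
Alias = |58,850 − 1×44,100| = |58,850 − 44,100| = 14,750 Hz = 14.75 kHz.

14.75 kHz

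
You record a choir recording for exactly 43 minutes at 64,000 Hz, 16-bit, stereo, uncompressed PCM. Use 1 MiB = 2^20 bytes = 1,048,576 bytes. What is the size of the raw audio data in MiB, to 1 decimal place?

629.9 MiB

Duration = exactly 43 minutes = 2,580 s.
Bytes = 64,000 samples/s × 2,580 s × 2 bytes/sample × 2 ch = 660,480,000 bytes.
660,480,000 / 1,048,576 = 629.9 MiB.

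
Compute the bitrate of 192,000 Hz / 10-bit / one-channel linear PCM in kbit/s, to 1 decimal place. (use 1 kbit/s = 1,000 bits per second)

1920.0 kbit/s

Bit rate = 192,000 × 10 × 1 = 1,920,000 bits/s.
= 1920.0 kbit/s.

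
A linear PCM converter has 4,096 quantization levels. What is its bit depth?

12 bits

log2(4,096) = 12.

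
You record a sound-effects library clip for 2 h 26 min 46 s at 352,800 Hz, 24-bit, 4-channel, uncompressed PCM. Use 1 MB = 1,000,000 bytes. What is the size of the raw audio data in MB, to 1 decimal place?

Duration = 2 h 26 min 46 s = 8,806 s.
Bytes = 352,800 samples/s × 8,806 s × 3 bytes/sample × 4 ch = 37,281,081,600 bytes.
37,281,081,600 / 1,000,000 = 37281.1 MB.

37281.1 MB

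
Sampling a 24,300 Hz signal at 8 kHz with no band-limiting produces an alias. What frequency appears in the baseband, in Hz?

Nyquist = 8,000/2 = 4,000 Hz; 24,300 Hz exceeds it.
Alias = |24,300 − 3×8,000| = |24,300 − 24,000| = 300 Hz.

300 Hz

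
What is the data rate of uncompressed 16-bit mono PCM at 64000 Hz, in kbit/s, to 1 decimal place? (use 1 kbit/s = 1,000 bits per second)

Bit rate = 64,000 × 16 × 1 = 1,024,000 bits/s.
= 1024.0 kbit/s.

1024.0 kbit/s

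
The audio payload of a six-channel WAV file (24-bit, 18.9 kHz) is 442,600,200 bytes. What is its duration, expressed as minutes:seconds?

Byte rate = 18,900 × 3 × 6 = 340,200 bytes/s.
Duration = 442,600,200 / 340,200 = 1,301 s.
1,301 s = 21:41.

21:41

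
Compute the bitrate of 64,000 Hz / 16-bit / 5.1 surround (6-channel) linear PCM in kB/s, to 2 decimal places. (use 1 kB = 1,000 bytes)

Bit rate = 64,000 × 16 × 6 = 6,144,000 bits/s.
6,144,000 / 8 = 768,000 B/s = 768.00 kB/s.

768.00 kB/s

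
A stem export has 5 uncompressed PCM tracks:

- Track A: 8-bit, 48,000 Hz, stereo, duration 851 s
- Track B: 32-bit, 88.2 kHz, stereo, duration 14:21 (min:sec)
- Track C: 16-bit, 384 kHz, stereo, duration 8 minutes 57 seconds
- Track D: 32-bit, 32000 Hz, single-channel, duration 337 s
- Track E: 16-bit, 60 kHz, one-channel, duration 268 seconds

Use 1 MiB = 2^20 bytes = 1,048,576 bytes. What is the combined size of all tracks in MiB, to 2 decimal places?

1515.72 MiB

Track A: 48,000 × 851 × 1 × 2 = 81,696,000 bytes.
Track B: 14:21 (min:sec) = 861 s; 88,200 × 861 × 4 × 2 = 607,521,600 bytes.
Track C: 8 minutes 57 seconds = 537 s; 384,000 × 537 × 2 × 2 = 824,832,000 bytes.
Track D: 32,000 × 337 × 4 × 1 = 43,136,000 bytes.
Track E: 60,000 × 268 × 2 × 1 = 32,160,000 bytes.
Total = 1,589,345,600 bytes = 1515.72 MiB.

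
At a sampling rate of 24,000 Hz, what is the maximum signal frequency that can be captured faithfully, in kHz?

12 kHz

Nyquist frequency = sample rate / 2 = 24,000 / 2 = 12 kHz.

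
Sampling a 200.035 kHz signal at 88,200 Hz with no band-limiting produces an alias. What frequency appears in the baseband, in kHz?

Nyquist = 88,200/2 = 44,100 Hz; 200,035 Hz exceeds it.
Alias = |200,035 − 2×88,200| = |200,035 − 176,400| = 23,635 Hz = 23.635 kHz.

23.635 kHz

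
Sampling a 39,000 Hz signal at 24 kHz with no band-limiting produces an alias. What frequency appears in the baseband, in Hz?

Nyquist = 24,000/2 = 12,000 Hz; 39,000 Hz exceeds it.
Alias = |39,000 − 2×24,000| = |39,000 − 48,000| = 9,000 Hz.

9,000 Hz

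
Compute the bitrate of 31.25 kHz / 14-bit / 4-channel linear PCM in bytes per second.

Bit rate = 31,250 × 14 × 4 = 1,750,000 bits/s.
1,750,000 / 8 = 218,750 bytes/s.

218,750 bytes/s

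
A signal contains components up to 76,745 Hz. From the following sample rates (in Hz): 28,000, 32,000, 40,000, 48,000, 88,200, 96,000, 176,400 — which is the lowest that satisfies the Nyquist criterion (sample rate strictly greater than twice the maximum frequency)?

Need sample rate > 2 × 76,745 = 153,490 Hz.
Lowest listed rate above 153,490 Hz is 176,400 Hz.

176,400 Hz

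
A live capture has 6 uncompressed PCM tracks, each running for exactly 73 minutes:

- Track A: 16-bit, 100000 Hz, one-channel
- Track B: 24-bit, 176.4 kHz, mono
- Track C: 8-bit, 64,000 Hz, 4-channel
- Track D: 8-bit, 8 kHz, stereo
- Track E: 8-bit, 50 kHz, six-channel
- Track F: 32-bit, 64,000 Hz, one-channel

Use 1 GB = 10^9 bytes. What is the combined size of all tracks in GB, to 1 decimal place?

exactly 73 minutes = 4,380 s.
Track A: 100,000 × 4,380 × 2 × 1 = 876,000,000 bytes.
Track B: 176,400 × 4,380 × 3 × 1 = 2,317,896,000 bytes.
Track C: 64,000 × 4,380 × 1 × 4 = 1,121,280,000 bytes.
Track D: 8,000 × 4,380 × 1 × 2 = 70,080,000 bytes.
Track E: 50,000 × 4,380 × 1 × 6 = 1,314,000,000 bytes.
Track F: 64,000 × 4,380 × 4 × 1 = 1,121,280,000 bytes.
Total = 6,820,536,000 bytes = 6.8 GB.

6.8 GB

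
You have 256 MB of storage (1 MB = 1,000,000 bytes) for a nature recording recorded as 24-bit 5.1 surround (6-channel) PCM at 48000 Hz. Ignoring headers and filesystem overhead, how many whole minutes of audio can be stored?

4 minutes

Uncompressed byte rate = 48,000 × 3 × 6 = 864,000 bytes/s.
Capacity = 256 × 1,000,000 = 256,000,000 bytes.
256,000,000 / 864,000 ≈ 296.3 s → 4 minutes.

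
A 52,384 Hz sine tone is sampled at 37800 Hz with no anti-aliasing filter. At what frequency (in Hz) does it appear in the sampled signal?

Nyquist = 37,800/2 = 18,900 Hz; 52,384 Hz exceeds it.
Alias = |52,384 − 1×37,800| = |52,384 − 37,800| = 14,584 Hz.

14,584 Hz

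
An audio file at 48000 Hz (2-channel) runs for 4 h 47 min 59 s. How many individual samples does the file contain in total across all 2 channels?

4 h 47 min 59 s = 17,279 s.
48,000 × 17,279 s × 2 ch = 1,658,784,000 samples.

1,658,784,000 samples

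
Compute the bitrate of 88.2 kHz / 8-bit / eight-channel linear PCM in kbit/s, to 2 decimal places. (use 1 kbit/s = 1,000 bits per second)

Bit rate = 88,200 × 8 × 8 = 5,644,800 bits/s.
= 5644.80 kbit/s.

5644.80 kbit/s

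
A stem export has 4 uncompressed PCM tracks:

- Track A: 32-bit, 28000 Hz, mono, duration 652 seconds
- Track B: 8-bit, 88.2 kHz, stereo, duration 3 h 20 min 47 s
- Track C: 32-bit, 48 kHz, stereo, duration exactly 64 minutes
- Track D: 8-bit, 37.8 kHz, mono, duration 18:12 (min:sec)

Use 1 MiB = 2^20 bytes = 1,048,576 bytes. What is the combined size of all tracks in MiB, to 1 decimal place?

Track A: 28,000 × 652 × 4 × 1 = 73,024,000 bytes.
Track B: 3 h 20 min 47 s = 12,047 s; 88,200 × 12,047 × 1 × 2 = 2,125,090,800 bytes.
Track C: exactly 64 minutes = 3,840 s; 48,000 × 3,840 × 4 × 2 = 1,474,560,000 bytes.
Track D: 18:12 (min:sec) = 1,092 s; 37,800 × 1,092 × 1 × 1 = 41,277,600 bytes.
Total = 3,713,952,400 bytes = 3541.9 MiB.

3541.9 MiB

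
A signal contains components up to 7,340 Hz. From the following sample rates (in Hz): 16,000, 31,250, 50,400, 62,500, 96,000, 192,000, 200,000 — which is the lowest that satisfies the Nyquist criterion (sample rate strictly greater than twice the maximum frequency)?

Need sample rate > 2 × 7,340 = 14,680 Hz.
Lowest listed rate above 14,680 Hz is 16,000 Hz.

16,000 Hz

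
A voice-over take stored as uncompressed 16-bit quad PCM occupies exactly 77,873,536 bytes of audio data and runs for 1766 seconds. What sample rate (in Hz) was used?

5,512 Hz

Bytes = sample_rate × seconds × bytes_per_sample × channels.
sample_rate = 77,873,536 / (1,766 × 2 × 4) = 77,873,536 / 14,128 = 5,512 Hz.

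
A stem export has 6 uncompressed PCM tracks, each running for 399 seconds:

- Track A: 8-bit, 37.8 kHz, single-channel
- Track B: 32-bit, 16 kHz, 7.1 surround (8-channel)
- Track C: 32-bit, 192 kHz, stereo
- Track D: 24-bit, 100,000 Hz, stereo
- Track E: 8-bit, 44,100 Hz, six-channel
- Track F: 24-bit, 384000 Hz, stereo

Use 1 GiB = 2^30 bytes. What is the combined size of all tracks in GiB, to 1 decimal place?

Track A: 37,800 × 399 × 1 × 1 = 15,082,200 bytes.
Track B: 16,000 × 399 × 4 × 8 = 204,288,000 bytes.
Track C: 192,000 × 399 × 4 × 2 = 612,864,000 bytes.
Track D: 100,000 × 399 × 3 × 2 = 239,400,000 bytes.
Track E: 44,100 × 399 × 1 × 6 = 105,575,400 bytes.
Track F: 384,000 × 399 × 3 × 2 = 919,296,000 bytes.
Total = 2,096,505,600 bytes = 2.0 GiB.

2.0 GiB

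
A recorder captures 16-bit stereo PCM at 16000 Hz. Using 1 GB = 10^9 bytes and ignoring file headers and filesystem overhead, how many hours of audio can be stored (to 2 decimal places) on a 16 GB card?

Uncompressed byte rate = 16,000 × 2 × 2 = 64,000 bytes/s.
Capacity = 16 × 1,000,000,000 = 16,000,000,000 bytes.
16,000,000,000 / 64,000 ≈ 250000 s → 69.44 hours.

69.44 hours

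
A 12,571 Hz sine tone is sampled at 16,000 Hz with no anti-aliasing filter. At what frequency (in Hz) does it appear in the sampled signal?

Nyquist = 16,000/2 = 8,000 Hz; 12,571 Hz exceeds it.
Alias = |12,571 − 1×16,000| = |12,571 − 16,000| = 3,429 Hz.

3,429 Hz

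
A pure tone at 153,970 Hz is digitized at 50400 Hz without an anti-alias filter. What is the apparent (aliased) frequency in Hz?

Nyquist = 50,400/2 = 25,200 Hz; 153,970 Hz exceeds it.
Alias = |153,970 − 3×50,400| = |153,970 − 151,200| = 2,770 Hz.

2,770 Hz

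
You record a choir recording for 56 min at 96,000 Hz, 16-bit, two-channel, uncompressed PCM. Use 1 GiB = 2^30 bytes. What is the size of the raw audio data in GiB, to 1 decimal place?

Duration = 56 min = 3,360 s.
Bytes = 96,000 samples/s × 3,360 s × 2 bytes/sample × 2 ch = 1,290,240,000 bytes.
1,290,240,000 / 1,073,741,824 = 1.2 GiB.

1.2 GiB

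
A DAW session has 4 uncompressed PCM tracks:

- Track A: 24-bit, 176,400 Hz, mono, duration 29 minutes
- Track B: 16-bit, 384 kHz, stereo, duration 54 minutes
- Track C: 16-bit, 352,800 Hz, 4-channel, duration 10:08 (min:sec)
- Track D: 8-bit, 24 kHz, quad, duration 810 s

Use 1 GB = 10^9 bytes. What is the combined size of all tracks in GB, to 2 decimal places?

Track A: 29 minutes = 1,740 s; 176,400 × 1,740 × 3 × 1 = 920,808,000 bytes.
Track B: 54 minutes = 3,240 s; 384,000 × 3,240 × 2 × 2 = 4,976,640,000 bytes.
Track C: 10:08 (min:sec) = 608 s; 352,800 × 608 × 2 × 4 = 1,716,019,200 bytes.
Track D: 24,000 × 810 × 1 × 4 = 77,760,000 bytes.
Total = 7,691,227,200 bytes = 7.69 GB.

7.69 GB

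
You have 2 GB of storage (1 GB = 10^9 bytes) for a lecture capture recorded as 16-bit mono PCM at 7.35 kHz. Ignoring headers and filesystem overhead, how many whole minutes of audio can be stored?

2,267 minutes

Uncompressed byte rate = 7,350 × 2 × 1 = 14,700 bytes/s.
Capacity = 2 × 1,000,000,000 = 2,000,000,000 bytes.
2,000,000,000 / 14,700 ≈ 136054.42 s → 2,267 minutes.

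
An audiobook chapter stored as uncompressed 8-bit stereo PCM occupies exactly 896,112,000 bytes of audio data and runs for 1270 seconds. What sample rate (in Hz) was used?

352,800 Hz

Bytes = sample_rate × seconds × bytes_per_sample × channels.
sample_rate = 896,112,000 / (1,270 × 1 × 2) = 896,112,000 / 2,540 = 352,800 Hz.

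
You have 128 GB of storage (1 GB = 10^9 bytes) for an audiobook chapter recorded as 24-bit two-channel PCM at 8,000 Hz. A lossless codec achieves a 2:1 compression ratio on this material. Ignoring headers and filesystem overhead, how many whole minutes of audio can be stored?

Uncompressed byte rate = 8,000 × 3 × 2 = 48,000 bytes/s.
After 2:1 compression, effective rate ≈ 24000 bytes/s.
Capacity = 128 × 1,000,000,000 = 128,000,000,000 bytes.
128,000,000,000 / effective rate ≈ 5333333.33 s → 88,888 minutes.

88,888 minutes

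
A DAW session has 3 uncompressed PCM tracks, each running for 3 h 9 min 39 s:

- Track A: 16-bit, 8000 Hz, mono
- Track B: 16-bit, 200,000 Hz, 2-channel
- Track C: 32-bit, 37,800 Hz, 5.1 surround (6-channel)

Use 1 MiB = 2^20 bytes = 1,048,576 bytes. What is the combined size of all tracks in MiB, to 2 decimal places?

18699.93 MiB

3 h 9 min 39 s = 11,379 s.
Track A: 8,000 × 11,379 × 2 × 1 = 182,064,000 bytes.
Track B: 200,000 × 11,379 × 2 × 2 = 9,103,200,000 bytes.
Track C: 37,800 × 11,379 × 4 × 6 = 10,323,028,800 bytes.
Total = 19,608,292,800 bytes = 18699.93 MiB.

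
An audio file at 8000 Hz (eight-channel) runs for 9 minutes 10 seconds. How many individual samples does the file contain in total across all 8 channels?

35,200,000 samples

9 minutes 10 seconds = 550 s.
8,000 × 550 s × 8 ch = 35,200,000 samples.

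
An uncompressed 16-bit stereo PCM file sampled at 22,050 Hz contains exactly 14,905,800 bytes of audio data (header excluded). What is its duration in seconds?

169 seconds

Byte rate = 22,050 × 2 × 2 = 88,200 bytes/s.
Duration = 14,905,800 / 88,200 = 169 s.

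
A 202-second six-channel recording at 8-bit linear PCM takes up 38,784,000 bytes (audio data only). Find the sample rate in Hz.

Bytes = sample_rate × seconds × bytes_per_sample × channels.
sample_rate = 38,784,000 / (202 × 1 × 6) = 38,784,000 / 1,212 = 32,000 Hz.

32,000 Hz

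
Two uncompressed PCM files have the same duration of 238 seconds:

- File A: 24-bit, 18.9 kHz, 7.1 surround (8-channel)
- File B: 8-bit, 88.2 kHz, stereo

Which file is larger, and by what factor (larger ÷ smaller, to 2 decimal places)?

File A, by a factor of 2.57

File A: 18,900 × 3 × 8 = 453,600 bytes/s.
File B: 88,200 × 1 × 2 = 176,400 bytes/s.
File A is larger; ratio = 107,956,800 / 41,983,200 = 2.57.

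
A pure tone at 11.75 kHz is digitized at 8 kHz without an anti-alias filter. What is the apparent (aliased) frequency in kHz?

Nyquist = 8,000/2 = 4,000 Hz; 11,750 Hz exceeds it.
Alias = |11,750 − 1×8,000| = |11,750 − 8,000| = 3,750 Hz = 3.75 kHz.

3.75 kHz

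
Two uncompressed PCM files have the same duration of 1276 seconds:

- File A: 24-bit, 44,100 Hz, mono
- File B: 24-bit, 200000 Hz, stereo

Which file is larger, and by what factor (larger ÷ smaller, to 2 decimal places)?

File A: 44,100 × 3 × 1 = 132,300 bytes/s.
File B: 200,000 × 3 × 2 = 1,200,000 bytes/s.
File B is larger; ratio = 1,531,200,000 / 168,814,800 = 9.07.

File B, by a factor of 9.07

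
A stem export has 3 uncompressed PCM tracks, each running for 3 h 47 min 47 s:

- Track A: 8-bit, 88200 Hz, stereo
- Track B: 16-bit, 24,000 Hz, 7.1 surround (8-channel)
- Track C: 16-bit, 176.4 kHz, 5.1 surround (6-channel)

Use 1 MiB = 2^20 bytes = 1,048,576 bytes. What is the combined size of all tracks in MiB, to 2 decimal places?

3 h 47 min 47 s = 13,667 s.
Track A: 88,200 × 13,667 × 1 × 2 = 2,410,858,800 bytes.
Track B: 24,000 × 13,667 × 2 × 8 = 5,248,128,000 bytes.
Track C: 176,400 × 13,667 × 2 × 6 = 28,930,305,600 bytes.
Total = 36,589,292,400 bytes = 34894.27 MiB.

34894.27 MiB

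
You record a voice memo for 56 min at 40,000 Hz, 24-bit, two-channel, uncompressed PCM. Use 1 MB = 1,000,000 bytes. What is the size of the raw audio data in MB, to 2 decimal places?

806.40 MB

Duration = 56 min = 3,360 s.
Bytes = 40,000 samples/s × 3,360 s × 3 bytes/sample × 2 ch = 806,400,000 bytes.
806,400,000 / 1,000,000 = 806.40 MB.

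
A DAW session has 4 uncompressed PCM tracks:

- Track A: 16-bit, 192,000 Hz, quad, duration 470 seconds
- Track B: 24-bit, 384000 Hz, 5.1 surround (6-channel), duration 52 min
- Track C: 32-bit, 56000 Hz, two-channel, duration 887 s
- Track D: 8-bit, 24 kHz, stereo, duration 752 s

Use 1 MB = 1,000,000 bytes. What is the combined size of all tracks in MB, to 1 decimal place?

Track A: 192,000 × 470 × 2 × 4 = 721,920,000 bytes.
Track B: 52 min = 3,120 s; 384,000 × 3,120 × 3 × 6 = 21,565,440,000 bytes.
Track C: 56,000 × 887 × 4 × 2 = 397,376,000 bytes.
Track D: 24,000 × 752 × 1 × 2 = 36,096,000 bytes.
Total = 22,720,832,000 bytes = 22720.8 MB.

22720.8 MB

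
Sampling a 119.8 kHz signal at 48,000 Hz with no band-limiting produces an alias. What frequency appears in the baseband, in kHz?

23.8 kHz

Nyquist = 48,000/2 = 24,000 Hz; 119,800 Hz exceeds it.
Alias = |119,800 − 2×48,000| = |119,800 − 96,000| = 23,800 Hz = 23.8 kHz.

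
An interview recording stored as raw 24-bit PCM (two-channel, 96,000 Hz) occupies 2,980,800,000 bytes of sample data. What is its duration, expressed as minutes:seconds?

Byte rate = 96,000 × 3 × 2 = 576,000 bytes/s.
Duration = 2,980,800,000 / 576,000 = 5,175 s.
5,175 s = 86:15.

86:15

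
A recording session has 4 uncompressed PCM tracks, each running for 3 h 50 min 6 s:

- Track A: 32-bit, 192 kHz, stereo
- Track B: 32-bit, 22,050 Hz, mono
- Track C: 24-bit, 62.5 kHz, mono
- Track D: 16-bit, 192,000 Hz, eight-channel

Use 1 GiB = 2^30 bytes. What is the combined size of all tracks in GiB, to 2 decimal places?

3 h 50 min 6 s = 13,806 s.
Track A: 192,000 × 13,806 × 4 × 2 = 21,206,016,000 bytes.
Track B: 22,050 × 13,806 × 4 × 1 = 1,217,689,200 bytes.
Track C: 62,500 × 13,806 × 3 × 1 = 2,588,625,000 bytes.
Track D: 192,000 × 13,806 × 2 × 8 = 42,412,032,000 bytes.
Total = 67,424,362,200 bytes = 62.79 GiB.

62.79 GiB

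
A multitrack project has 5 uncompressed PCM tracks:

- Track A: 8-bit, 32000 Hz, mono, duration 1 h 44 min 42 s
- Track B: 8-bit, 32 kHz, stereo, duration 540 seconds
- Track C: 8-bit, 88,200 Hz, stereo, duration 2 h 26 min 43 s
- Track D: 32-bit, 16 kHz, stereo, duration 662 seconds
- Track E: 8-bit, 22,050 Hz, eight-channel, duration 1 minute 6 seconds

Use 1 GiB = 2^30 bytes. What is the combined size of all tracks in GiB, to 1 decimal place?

Track A: 1 h 44 min 42 s = 6,282 s; 32,000 × 6,282 × 1 × 1 = 201,024,000 bytes.
Track B: 32,000 × 540 × 1 × 2 = 34,560,000 bytes.
Track C: 2 h 26 min 43 s = 8,803 s; 88,200 × 8,803 × 1 × 2 = 1,552,849,200 bytes.
Track D: 16,000 × 662 × 4 × 2 = 84,736,000 bytes.
Track E: 1 minute 6 seconds = 66 s; 22,050 × 66 × 1 × 8 = 11,642,400 bytes.
Total = 1,884,811,600 bytes = 1.8 GiB.

1.8 GiB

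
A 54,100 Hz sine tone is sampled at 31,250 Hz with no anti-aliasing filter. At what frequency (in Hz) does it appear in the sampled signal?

8,400 Hz

Nyquist = 31,250/2 = 15,625 Hz; 54,100 Hz exceeds it.
Alias = |54,100 − 2×31,250| = |54,100 − 62,500| = 8,400 Hz.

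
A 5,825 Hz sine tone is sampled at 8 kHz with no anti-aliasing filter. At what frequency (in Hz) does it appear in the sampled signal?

Nyquist = 8,000/2 = 4,000 Hz; 5,825 Hz exceeds it.
Alias = |5,825 − 1×8,000| = |5,825 − 8,000| = 2,175 Hz.

2,175 Hz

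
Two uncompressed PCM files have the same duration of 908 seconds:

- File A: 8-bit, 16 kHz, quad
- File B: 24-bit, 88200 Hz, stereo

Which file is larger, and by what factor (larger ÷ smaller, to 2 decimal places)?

File A: 16,000 × 1 × 4 = 64,000 bytes/s.
File B: 88,200 × 3 × 2 = 529,200 bytes/s.
File B is larger; ratio = 480,513,600 / 58,112,000 = 8.27.

File B, by a factor of 8.27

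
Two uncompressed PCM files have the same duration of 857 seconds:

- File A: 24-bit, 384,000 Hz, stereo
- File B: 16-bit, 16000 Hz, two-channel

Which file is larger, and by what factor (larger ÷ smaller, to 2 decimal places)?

File A: 384,000 × 3 × 2 = 2,304,000 bytes/s.
File B: 16,000 × 2 × 2 = 64,000 bytes/s.
File A is larger; ratio = 1,974,528,000 / 54,848,000 = 36.00.

File A, by a factor of 36.00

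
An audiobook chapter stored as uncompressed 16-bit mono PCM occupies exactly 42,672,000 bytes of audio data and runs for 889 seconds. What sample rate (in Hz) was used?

24,000 Hz

Bytes = sample_rate × seconds × bytes_per_sample × channels.
sample_rate = 42,672,000 / (889 × 2 × 1) = 42,672,000 / 1,778 = 24,000 Hz.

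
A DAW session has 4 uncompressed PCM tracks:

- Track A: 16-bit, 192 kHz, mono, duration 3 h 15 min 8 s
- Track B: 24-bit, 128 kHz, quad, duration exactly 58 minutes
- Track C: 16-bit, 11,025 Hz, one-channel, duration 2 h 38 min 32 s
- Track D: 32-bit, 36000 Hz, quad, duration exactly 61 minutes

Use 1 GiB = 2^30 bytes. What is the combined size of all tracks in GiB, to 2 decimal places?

11.32 GiB

Track A: 3 h 15 min 8 s = 11,708 s; 192,000 × 11,708 × 2 × 1 = 4,495,872,000 bytes.
Track B: exactly 58 minutes = 3,480 s; 128,000 × 3,480 × 3 × 4 = 5,345,280,000 bytes.
Track C: 2 h 38 min 32 s = 9,512 s; 11,025 × 9,512 × 2 × 1 = 209,739,600 bytes.
Track D: exactly 61 minutes = 3,660 s; 36,000 × 3,660 × 4 × 4 = 2,108,160,000 bytes.
Total = 12,159,051,600 bytes = 11.32 GiB.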